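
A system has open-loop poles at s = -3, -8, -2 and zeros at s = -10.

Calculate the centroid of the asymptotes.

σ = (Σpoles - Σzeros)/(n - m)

σ = (Σpoles - Σzeros)/(n - m) = (-13 - (-10))/(3 - 1) = -3/2 = -1.5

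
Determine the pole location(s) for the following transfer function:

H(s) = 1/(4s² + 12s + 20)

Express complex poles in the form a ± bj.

Discriminant = 12² - 4×4×20 = 144 - 320 = -176 < 0, so the poles are a complex conjugate pair s = (-12 ± j√176)/(2×4). Real part = -12/(2×4) = -12/8 = -1.5; imaginary part = ±√176/(2×4) ≈ 1.6583. Poles: s = -1.5 ± 1.6583j.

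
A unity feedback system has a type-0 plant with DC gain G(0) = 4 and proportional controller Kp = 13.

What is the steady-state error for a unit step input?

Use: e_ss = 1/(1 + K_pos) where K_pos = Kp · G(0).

K_pos = Kp · G(0) = 13 × 4 = 52. e_ss = 1/(1 + 52) = 0.0189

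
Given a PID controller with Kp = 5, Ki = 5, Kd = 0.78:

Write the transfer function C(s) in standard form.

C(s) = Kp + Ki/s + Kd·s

Substituting values: C(s) = 5 + 5/s + 0.78s = (0.78s² + 5s + 5)/s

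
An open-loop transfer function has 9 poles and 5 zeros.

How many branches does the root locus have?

Root locus has n branches where n = number of poles = 9.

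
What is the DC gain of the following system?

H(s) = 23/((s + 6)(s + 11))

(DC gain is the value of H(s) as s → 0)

DC gain = H(0) = 23/(6 × 11) = 23/66 = 0.3485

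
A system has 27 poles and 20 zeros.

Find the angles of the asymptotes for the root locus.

n - m = 27 - 20 = 7. Angles: θk = (2k + 1)·180°/7 = 25.71°, 77.14°, 128.57°, 180°, 231.43°, 282.86°, 334.29°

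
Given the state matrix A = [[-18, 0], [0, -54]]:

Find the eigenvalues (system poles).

For diagonal matrix, eigenvalues are diagonal entries: λ₁ = -18, λ₂ = -54.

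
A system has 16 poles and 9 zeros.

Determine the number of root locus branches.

Root locus has n branches where n = number of poles = 16.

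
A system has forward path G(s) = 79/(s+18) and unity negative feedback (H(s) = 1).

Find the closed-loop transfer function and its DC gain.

T(s) = G/(1+GH) = [79/(s+18)] / [1 + 79/(s+18)] = 79/(s+18+79) = 79/(s+97). DC gain = 79/97 = 0.8144.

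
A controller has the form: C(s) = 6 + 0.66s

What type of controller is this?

This is a Proportional-Derivative (PD) controller.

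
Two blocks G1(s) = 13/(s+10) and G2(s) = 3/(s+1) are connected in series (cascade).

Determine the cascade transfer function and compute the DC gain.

Series: multiply transfer functions. G_eq = 13/(s+10) × 3/(s+1) = 39/((s+10)(s+1)). DC gain = 39/(10×1) = 3.9.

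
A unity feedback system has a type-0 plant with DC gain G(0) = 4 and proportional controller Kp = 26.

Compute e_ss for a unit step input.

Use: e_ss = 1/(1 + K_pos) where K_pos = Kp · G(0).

K_pos = Kp · G(0) = 26 × 4 = 104. e_ss = 1/(1 + 104) = 0.0095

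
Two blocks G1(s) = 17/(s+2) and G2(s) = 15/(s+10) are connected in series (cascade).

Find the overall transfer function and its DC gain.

Series: multiply transfer functions. G_eq = 17/(s+2) × 15/(s+10) = 255/((s+2)(s+10)). DC gain = 255/(2×10) = 12.75.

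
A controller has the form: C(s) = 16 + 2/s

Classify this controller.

This is a Proportional-Integral (PI) controller.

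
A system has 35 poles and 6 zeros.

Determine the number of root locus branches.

Root locus has n branches where n = number of poles = 35.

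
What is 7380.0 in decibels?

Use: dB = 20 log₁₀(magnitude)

dB = 20 log₁₀(7380.0) = 77.4 dB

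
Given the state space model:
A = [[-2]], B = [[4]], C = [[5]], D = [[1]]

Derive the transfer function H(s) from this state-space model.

(sI - A)⁻¹ = 1/(s + 2). H(s) = 5×4/(s + 2) + 1 = (s + 22)/(s + 2).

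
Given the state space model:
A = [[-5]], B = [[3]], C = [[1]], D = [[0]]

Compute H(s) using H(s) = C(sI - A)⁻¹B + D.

(sI - A)⁻¹ = 1/(s + 5). H(s) = 1 × 3/(s + 5) + 0 = 3/(s + 5).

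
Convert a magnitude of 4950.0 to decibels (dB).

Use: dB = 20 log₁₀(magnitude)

dB = 20 log₁₀(4950.0) = 73.9 dB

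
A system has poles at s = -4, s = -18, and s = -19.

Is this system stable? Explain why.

All poles are in the left half-plane. System is stable.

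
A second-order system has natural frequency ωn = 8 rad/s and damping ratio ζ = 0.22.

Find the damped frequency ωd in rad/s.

ωd = ωn√(1 - ζ²) = 8√(1 - 0.22²) = 7.8 rad/s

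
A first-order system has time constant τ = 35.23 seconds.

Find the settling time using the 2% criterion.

For first-order system, 2% settling time ≈ 4τ = 4 × 35.23 = 140.92 s.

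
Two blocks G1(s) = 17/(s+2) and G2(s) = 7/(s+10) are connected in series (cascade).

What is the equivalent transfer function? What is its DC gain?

Series: multiply transfer functions. G_eq = 17/(s+2) × 7/(s+10) = 119/((s+2)(s+10)). DC gain = 119/(2×10) = 5.95.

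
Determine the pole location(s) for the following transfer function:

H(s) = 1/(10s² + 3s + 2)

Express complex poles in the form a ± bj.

Discriminant = 3² - 4×10×2 = 9 - 80 = -71 < 0, so the poles are a complex conjugate pair s = (-3 ± j√71)/(2×10). Real part = -3/(2×10) = -3/20 = -0.15; imaginary part = ±√71/(2×10) ≈ 0.4213. Poles: s = -0.15 ± 0.4213j.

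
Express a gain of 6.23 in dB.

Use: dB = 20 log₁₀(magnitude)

dB = 20 log₁₀(6.23) = 15.9 dB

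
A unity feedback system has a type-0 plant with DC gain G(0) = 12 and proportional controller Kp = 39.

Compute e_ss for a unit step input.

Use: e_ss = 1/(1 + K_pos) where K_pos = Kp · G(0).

K_pos = Kp · G(0) = 39 × 12 = 468. e_ss = 1/(1 + 468) = 0.0021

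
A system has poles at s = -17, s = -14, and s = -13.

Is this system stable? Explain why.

All poles are in the left half-plane. System is stable.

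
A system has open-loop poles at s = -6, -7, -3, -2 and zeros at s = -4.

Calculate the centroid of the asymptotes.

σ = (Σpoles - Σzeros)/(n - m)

σ = (Σpoles - Σzeros)/(n - m) = (-18 - (-4))/(4 - 1) = -14/3 = -4.67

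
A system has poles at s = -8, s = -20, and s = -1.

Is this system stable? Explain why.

All poles are in the left half-plane. System is stable.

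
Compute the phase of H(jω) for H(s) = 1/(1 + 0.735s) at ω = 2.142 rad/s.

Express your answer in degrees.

Phase = -arctan(ωτ) = -arctan(2.142 × 0.735) = -57.6°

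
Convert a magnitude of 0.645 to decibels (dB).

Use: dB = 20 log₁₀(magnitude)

dB = 20 log₁₀(0.645) = -3.8 dB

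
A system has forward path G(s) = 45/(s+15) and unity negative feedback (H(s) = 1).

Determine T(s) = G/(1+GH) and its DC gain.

T(s) = G/(1+GH) = [45/(s+15)] / [1 + 45/(s+15)] = 45/(s+15+45) = 45/(s+60). DC gain = 45/60 = 0.75.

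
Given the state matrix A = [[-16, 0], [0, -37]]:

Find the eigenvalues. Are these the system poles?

For diagonal matrix, eigenvalues are diagonal entries: λ₁ = -16, λ₂ = -37. Eigenvalues of A = system poles.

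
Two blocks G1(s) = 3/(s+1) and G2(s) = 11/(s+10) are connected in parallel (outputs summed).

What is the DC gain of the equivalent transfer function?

Parallel: G_eq = G1 + G2. DC gain = G1(0) + G2(0) = 3/1 + 11/10 = 3 + 1.1 = 4.1.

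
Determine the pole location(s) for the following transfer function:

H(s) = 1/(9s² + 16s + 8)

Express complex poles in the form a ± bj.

Discriminant = 16² - 4×9×8 = 256 - 288 = -32 < 0, so the poles are a complex conjugate pair s = (-16 ± j√32)/(2×9). Real part = -16/(2×9) = -16/18 ≈ -0.8889; imaginary part = ±√32/(2×9) ≈ 0.3143. Poles: s = -0.8889 ± 0.3143j.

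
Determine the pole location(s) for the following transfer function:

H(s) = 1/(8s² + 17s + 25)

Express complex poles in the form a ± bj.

Discriminant = 17² - 4×8×25 = 289 - 800 = -511 < 0, so the poles are a complex conjugate pair s = (-17 ± j√511)/(2×8). Real part = -17/(2×8) = -17/16 = -1.0625; imaginary part = ±√511/(2×8) ≈ 1.4128. Poles: s = -1.0625 ± 1.4128j.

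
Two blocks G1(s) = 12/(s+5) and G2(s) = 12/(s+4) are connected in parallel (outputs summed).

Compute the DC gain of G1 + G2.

Parallel: G_eq = G1 + G2. DC gain = G1(0) + G2(0) = 12/5 + 12/4 = 2.4 + 3 = 5.4.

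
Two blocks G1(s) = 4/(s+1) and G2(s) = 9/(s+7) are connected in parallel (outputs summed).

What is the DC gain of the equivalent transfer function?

Parallel: G_eq = G1 + G2. DC gain = G1(0) + G2(0) = 4/1 + 9/7 = 4 + 1.2857 = 5.2857.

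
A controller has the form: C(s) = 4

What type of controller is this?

This is a Proportional (P) controller.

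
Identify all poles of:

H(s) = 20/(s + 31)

Pole is where denominator = 0: s + 31 = 0, so s = -31.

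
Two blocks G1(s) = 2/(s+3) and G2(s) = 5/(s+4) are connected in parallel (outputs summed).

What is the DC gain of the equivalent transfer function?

Parallel: G_eq = G1 + G2. DC gain = G1(0) + G2(0) = 2/3 + 5/4 = 0.6667 + 1.25 = 1.9167.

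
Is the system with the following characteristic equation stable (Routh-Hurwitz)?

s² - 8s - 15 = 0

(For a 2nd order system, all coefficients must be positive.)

Coefficients: 1, -8, -15. b=-8, c=-15 not positive, so system is unstable.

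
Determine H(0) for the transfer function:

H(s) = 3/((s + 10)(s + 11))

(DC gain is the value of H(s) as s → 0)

DC gain = H(0) = 3/(10 × 11) = 3/110 = 0.0273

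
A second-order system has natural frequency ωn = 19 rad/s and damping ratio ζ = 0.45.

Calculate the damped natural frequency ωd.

ωd = ωn√(1 - ζ²) = 19√(1 - 0.45²) = 16.97 rad/s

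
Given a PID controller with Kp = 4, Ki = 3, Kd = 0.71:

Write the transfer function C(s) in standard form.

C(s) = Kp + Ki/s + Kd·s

Substituting values: C(s) = 4 + 3/s + 0.71s = (0.71s² + 4s + 3)/s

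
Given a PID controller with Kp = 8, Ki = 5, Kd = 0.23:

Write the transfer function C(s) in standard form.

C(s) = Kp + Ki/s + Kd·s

Substituting values: C(s) = 8 + 5/s + 0.23s = (0.23s² + 8s + 5)/s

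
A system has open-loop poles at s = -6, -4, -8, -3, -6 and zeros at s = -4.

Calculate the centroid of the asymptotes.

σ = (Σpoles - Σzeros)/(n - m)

σ = (Σpoles - Σzeros)/(n - m) = (-27 - (-4))/(5 - 1) = -23/4 = -5.75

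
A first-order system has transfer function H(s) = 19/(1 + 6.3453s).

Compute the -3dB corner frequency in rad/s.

Corner frequency = 1/τ = 1/6.3453 = 0.158 rad/s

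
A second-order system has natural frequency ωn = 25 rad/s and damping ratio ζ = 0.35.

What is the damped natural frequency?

ωd = ωn√(1 - ζ²) = 25√(1 - 0.35²) = 23.42 rad/s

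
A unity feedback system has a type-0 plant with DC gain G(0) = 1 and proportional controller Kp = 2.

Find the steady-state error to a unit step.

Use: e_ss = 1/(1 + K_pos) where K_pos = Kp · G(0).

K_pos = Kp · G(0) = 2 × 1 = 2. e_ss = 1/(1 + 2) = 0.3333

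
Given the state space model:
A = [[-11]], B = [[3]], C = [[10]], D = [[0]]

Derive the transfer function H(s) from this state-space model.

(sI - A)⁻¹ = 1/(s + 11). H(s) = 10 × 3/(s + 11) + 0 = 30/(s + 11).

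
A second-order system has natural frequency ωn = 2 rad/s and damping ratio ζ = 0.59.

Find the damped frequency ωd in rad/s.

ωd = ωn√(1 - ζ²) = 2√(1 - 0.59²) = 1.61 rad/s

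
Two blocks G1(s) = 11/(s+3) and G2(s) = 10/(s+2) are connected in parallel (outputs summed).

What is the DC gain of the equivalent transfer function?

Parallel: G_eq = G1 + G2. DC gain = G1(0) + G2(0) = 11/3 + 10/2 = 3.6667 + 5 = 8.6667.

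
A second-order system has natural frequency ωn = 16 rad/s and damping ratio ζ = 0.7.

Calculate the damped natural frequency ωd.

ωd = ωn√(1 - ζ²) = 16√(1 - 0.7²) = 11.43 rad/s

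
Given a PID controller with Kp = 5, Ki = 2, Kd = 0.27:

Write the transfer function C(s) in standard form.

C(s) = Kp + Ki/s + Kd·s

Substituting values: C(s) = 5 + 2/s + 0.27s = (0.27s² + 5s + 2)/s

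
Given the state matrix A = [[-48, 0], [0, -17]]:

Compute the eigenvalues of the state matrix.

For diagonal matrix, eigenvalues are diagonal entries: λ₁ = -48, λ₂ = -17.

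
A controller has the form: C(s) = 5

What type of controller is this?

This is a Proportional (P) controller.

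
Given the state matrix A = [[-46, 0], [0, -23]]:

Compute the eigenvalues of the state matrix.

For diagonal matrix, eigenvalues are diagonal entries: λ₁ = -46, λ₂ = -23.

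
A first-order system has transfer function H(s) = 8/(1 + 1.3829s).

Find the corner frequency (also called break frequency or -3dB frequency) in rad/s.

Corner frequency = 1/τ = 1/1.3829 = 0.723 rad/s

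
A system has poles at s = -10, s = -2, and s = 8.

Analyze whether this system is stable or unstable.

Pole(s) at s = 8 are not in the left half-plane. System is unstable.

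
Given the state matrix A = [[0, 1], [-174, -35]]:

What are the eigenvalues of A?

det(A - λI) = λ² - (-35)λ + 174 = (λ - (-29))(λ - (-6)). Eigenvalues: -29, -6.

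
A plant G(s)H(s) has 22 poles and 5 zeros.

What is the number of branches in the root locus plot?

Root locus has n branches where n = number of poles = 22.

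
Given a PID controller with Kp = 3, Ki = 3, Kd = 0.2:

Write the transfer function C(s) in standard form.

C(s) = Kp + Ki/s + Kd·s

Substituting values: C(s) = 3 + 3/s + 0.2s = (0.2s² + 3s + 3)/s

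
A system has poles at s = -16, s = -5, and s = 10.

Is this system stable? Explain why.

Pole(s) at s = 10 are not in the left half-plane. System is unstable.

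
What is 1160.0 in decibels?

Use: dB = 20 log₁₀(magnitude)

dB = 20 log₁₀(1160.0) = 61.3 dB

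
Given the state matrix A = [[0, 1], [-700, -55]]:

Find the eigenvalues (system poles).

det(A - λI) = λ² - (-55)λ + 700 = (λ - (-35))(λ - (-20)). Eigenvalues: -35, -20.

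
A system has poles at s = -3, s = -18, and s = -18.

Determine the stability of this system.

All poles are in the left half-plane. System is stable.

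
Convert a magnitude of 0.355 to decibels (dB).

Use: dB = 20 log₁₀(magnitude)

dB = 20 log₁₀(0.355) = -9.0 dB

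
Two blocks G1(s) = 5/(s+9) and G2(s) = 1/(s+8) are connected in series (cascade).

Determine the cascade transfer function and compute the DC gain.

Series: multiply transfer functions. G_eq = 5/(s+9) × 1/(s+8) = 5/((s+9)(s+8)). DC gain = 5/(9×8) = 0.0694.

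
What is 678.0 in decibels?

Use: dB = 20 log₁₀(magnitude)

dB = 20 log₁₀(678.0) = 56.6 dB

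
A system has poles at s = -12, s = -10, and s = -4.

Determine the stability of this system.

All poles are in the left half-plane. System is stable.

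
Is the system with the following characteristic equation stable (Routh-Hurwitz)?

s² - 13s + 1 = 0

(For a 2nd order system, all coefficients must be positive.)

Coefficients: 1, -13, 1. b=-13 not positive, so system is unstable.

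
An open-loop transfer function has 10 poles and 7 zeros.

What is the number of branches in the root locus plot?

Root locus has n branches where n = number of poles = 10.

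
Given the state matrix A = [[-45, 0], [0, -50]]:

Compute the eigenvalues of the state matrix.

For diagonal matrix, eigenvalues are diagonal entries: λ₁ = -45, λ₂ = -50.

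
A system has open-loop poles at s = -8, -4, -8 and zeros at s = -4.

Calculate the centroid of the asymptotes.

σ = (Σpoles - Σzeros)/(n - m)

σ = (Σpoles - Σzeros)/(n - m) = (-20 - (-4))/(3 - 1) = -16/2 = -8.0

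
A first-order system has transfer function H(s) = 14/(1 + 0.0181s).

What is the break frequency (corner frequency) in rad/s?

Corner frequency = 1/τ = 1/0.0181 = 55.249 rad/s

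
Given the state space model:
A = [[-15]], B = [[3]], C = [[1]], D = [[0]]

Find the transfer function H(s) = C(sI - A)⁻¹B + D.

(sI - A)⁻¹ = 1/(s + 15). H(s) = 1 × 3/(s + 15) + 0 = 3/(s + 15).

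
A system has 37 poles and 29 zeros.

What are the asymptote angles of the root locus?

n - m = 37 - 29 = 8. Angles: θk = (2k + 1)·180°/8 = 22.5°, 67.5°, 112.5°, 157.5°, 202.5°, 247.5°, 292.5°, 337.5°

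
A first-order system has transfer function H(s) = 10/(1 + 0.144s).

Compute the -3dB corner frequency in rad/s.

Corner frequency = 1/τ = 1/0.144 = 6.944 rad/s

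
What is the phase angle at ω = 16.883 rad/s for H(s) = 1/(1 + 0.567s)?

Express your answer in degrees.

Phase = -arctan(ωτ) = -arctan(16.883 × 0.567) = -84.0°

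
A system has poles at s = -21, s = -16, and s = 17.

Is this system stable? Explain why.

Pole(s) at s = 17 are not in the left half-plane. System is unstable.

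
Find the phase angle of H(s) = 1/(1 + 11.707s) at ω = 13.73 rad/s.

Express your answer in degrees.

Phase = -arctan(ωτ) = -arctan(13.73 × 11.707) = -89.6°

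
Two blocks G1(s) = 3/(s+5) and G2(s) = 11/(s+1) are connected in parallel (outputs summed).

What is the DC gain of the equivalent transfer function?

Parallel: G_eq = G1 + G2. DC gain = G1(0) + G2(0) = 3/5 + 11/1 = 0.6 + 11 = 11.6.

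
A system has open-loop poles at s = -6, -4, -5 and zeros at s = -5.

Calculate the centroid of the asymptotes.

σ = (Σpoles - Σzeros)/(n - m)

σ = (Σpoles - Σzeros)/(n - m) = (-15 - (-5))/(3 - 1) = -10/2 = -5.0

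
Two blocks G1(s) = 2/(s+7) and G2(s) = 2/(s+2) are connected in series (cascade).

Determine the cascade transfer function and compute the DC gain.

Series: multiply transfer functions. G_eq = 2/(s+7) × 2/(s+2) = 4/((s+7)(s+2)). DC gain = 4/(7×2) = 0.2857.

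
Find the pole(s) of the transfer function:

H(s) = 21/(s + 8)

Pole is where denominator = 0: s + 8 = 0, so s = -8.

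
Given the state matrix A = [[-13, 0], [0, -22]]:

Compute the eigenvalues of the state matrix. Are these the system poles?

For diagonal matrix, eigenvalues are diagonal entries: λ₁ = -13, λ₂ = -22. Eigenvalues of A = system poles.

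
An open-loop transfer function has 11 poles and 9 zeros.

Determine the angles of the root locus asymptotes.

n - m = 11 - 9 = 2. Angles: θk = (2k + 1)·180°/2 = 90°, 270°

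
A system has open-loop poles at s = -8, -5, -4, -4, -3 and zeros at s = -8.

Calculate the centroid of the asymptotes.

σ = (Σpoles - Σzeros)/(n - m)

σ = (Σpoles - Σzeros)/(n - m) = (-24 - (-8))/(5 - 1) = -16/4 = -4.0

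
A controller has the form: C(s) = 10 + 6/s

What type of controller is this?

This is a Proportional-Integral (PI) controller.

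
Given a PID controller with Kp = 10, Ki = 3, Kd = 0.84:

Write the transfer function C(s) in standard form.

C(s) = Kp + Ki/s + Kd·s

Substituting values: C(s) = 10 + 3/s + 0.84s = (0.84s² + 10s + 3)/s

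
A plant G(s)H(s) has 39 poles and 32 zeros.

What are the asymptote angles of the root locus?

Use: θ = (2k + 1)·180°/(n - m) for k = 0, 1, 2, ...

n - m = 39 - 32 = 7. Angles: θk = (2k + 1)·180°/7 = 25.71°, 77.14°, 128.57°, 180°, 231.43°, 282.86°, 334.29°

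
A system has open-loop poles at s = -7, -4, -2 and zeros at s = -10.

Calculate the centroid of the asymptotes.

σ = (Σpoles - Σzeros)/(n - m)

σ = (Σpoles - Σzeros)/(n - m) = (-13 - (-10))/(3 - 1) = -3/2 = -1.5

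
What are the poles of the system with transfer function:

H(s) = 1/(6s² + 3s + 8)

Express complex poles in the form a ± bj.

Discriminant = 3² - 4×6×8 = 9 - 192 = -183 < 0, so the poles are a complex conjugate pair s = (-3 ± j√183)/(2×6). Real part = -3/(2×6) = -3/12 = -0.25; imaginary part = ±√183/(2×6) ≈ 1.1273. Poles: s = -0.25 ± 1.1273j.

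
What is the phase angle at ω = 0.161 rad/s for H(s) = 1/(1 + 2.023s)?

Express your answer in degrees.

Phase = -arctan(ωτ) = -arctan(0.161 × 2.023) = -18.0°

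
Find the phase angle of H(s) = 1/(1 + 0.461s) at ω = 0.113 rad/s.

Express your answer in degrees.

Phase = -arctan(ωτ) = -arctan(0.113 × 0.461) = -3.0°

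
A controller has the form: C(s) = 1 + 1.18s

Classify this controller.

This is a Proportional-Derivative (PD) controller.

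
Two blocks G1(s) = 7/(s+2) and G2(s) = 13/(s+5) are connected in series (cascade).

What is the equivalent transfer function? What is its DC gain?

Series: multiply transfer functions. G_eq = 7/(s+2) × 13/(s+5) = 91/((s+2)(s+5)). DC gain = 91/(2×5) = 9.1.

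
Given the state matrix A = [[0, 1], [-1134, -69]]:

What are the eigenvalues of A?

det(A - λI) = λ² - (-69)λ + 1134 = (λ - (-27))(λ - (-42)). Eigenvalues: -27, -42.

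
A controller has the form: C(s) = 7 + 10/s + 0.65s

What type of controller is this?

This is a Proportional-Integral-Derivative (PID) controller.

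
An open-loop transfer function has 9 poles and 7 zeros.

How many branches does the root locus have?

Root locus has n branches where n = number of poles = 9.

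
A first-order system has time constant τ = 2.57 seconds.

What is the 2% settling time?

For first-order system, 2% settling time ≈ 4τ = 4 × 2.57 = 10.28 s.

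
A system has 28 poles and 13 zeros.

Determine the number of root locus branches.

Root locus has n branches where n = number of poles = 28.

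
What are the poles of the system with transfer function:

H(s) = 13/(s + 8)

Pole is where denominator = 0: s + 8 = 0, so s = -8.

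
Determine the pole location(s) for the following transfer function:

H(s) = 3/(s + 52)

Pole is where denominator = 0: s + 52 = 0, so s = -52.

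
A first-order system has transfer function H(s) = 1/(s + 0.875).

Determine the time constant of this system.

For H(s) = 1/(s + 1/τ), the pole is at -1/τ = -0.875, so τ = 1/0.875 = 1.1429 s.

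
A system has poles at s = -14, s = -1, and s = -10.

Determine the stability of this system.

All poles are in the left half-plane. System is stable.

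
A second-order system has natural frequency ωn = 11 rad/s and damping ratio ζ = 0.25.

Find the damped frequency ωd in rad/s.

ωd = ωn√(1 - ζ²) = 11√(1 - 0.25²) = 10.65 rad/s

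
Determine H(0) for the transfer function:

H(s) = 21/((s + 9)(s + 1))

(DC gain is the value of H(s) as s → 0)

DC gain = H(0) = 21/(9 × 1) = 21/9 = 2.3333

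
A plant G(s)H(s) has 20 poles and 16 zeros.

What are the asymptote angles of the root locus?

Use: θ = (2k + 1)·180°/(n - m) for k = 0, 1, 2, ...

n - m = 20 - 16 = 4. Angles: θk = (2k + 1)·180°/4 = 45°, 135°, 225°, 315°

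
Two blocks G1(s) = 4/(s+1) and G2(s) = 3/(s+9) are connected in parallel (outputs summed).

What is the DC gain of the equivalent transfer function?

Parallel: G_eq = G1 + G2. DC gain = G1(0) + G2(0) = 4/1 + 3/9 = 4 + 0.3333 = 4.3333.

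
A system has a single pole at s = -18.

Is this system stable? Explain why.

Pole at s = -18 is in the left half-plane. Stable.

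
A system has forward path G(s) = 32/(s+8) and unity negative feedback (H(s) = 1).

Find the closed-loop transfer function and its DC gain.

T(s) = G/(1+GH) = [32/(s+8)] / [1 + 32/(s+8)] = 32/(s+8+32) = 32/(s+40). DC gain = 32/40 = 0.8.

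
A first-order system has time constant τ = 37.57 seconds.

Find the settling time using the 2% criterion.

For first-order system, 2% settling time ≈ 4τ = 4 × 37.57 = 150.28 s.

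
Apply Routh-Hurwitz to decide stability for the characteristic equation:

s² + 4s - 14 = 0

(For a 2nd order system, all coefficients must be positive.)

Coefficients: 1, 4, -14. c=-14 not positive, so system is unstable.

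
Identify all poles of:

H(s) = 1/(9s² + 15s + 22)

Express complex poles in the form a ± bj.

Discriminant = 15² - 4×9×22 = 225 - 792 = -567 < 0, so the poles are a complex conjugate pair s = (-15 ± j√567)/(2×9). Real part = -15/(2×9) = -15/18 ≈ -0.8333; imaginary part = ±√567/(2×9) ≈ 1.3229. Poles: s = -0.8333 ± 1.3229j.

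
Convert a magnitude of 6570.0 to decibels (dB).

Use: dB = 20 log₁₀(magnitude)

dB = 20 log₁₀(6570.0) = 76.4 dB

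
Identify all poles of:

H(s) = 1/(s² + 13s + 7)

Discriminant = 13² - 4×1×7 = 169 - 28 = 141 > 0, so two distinct real poles. Using quadratic formula: s = (-13 ± √141)/(2×1) = (-13 ± √141)/2, with √141 ≈ 11.8743. s₁ ≈ -0.5628, s₂ ≈ -12.4372. Poles: s₁ = -0.5628, s₂ = -12.4372.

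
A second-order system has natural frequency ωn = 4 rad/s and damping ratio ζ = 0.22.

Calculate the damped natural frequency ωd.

ωd = ωn√(1 - ζ²) = 4√(1 - 0.22²) = 3.9 rad/s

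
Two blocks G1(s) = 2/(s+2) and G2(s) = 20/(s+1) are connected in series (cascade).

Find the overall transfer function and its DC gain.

Series: multiply transfer functions. G_eq = 2/(s+2) × 20/(s+1) = 40/((s+2)(s+1)). DC gain = 40/(2×1) = 20.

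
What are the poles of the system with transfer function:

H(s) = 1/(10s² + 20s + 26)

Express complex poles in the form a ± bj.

Discriminant = 20² - 4×10×26 = 400 - 1040 = -640 < 0, so the poles are a complex conjugate pair s = (-20 ± j√640)/(2×10). Real part = -20/(2×10) = -20/20 = -1; imaginary part = ±√640/(2×10) ≈ 1.2649. Poles: s = -1 ± 1.2649j.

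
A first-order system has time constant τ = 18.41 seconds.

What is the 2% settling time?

For first-order system, 2% settling time ≈ 4τ = 4 × 18.41 = 73.64 s.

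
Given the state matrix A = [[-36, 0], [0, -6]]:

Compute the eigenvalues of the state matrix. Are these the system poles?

For diagonal matrix, eigenvalues are diagonal entries: λ₁ = -36, λ₂ = -6. Eigenvalues of A = system poles.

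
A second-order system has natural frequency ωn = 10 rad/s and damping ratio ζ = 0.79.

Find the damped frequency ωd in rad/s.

ωd = ωn√(1 - ζ²) = 10√(1 - 0.79²) = 6.13 rad/s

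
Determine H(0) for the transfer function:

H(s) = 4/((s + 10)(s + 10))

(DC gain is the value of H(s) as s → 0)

DC gain = H(0) = 4/(10 × 10) = 4/100 = 0.04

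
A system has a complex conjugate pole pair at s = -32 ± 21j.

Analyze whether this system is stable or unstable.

Real part of poles is -32 (< 0, left half-plane). Stable.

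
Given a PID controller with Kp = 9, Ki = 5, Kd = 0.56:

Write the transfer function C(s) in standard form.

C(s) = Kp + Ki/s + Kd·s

Substituting values: C(s) = 9 + 5/s + 0.56s = (0.56s² + 9s + 5)/s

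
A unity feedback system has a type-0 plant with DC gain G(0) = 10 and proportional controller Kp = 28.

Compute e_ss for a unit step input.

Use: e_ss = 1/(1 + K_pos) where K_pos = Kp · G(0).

K_pos = Kp · G(0) = 28 × 10 = 280. e_ss = 1/(1 + 280) = 0.0036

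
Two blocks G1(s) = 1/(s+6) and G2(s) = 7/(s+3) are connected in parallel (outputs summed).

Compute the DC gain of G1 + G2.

Parallel: G_eq = G1 + G2. DC gain = G1(0) + G2(0) = 1/6 + 7/3 = 0.1667 + 2.3333 = 2.5.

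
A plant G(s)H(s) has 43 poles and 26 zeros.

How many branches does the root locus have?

Root locus has n branches where n = number of poles = 43.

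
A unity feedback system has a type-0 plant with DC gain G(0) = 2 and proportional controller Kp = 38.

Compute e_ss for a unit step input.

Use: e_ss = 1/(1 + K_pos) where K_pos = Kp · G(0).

K_pos = Kp · G(0) = 38 × 2 = 76. e_ss = 1/(1 + 76) = 0.0130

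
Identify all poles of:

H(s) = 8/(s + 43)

Pole is where denominator = 0: s + 43 = 0, so s = -43.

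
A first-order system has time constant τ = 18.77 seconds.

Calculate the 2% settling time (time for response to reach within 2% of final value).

For first-order system, 2% settling time ≈ 4τ = 4 × 18.77 = 75.08 s.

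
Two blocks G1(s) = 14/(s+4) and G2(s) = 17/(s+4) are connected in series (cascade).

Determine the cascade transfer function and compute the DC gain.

Series: multiply transfer functions. G_eq = 14/(s+4) × 17/(s+4) = 238/((s+4)(s+4)). DC gain = 238/(4×4) = 14.875.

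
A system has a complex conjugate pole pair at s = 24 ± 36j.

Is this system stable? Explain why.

Real part of poles is 24 (> 0, right half-plane). Unstable.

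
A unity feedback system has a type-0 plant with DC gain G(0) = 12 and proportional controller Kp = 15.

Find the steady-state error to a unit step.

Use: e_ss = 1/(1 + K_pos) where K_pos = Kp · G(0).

K_pos = Kp · G(0) = 15 × 12 = 180. e_ss = 1/(1 + 180) = 0.0055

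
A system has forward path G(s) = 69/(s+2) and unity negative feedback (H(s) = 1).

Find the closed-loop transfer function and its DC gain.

T(s) = G/(1+GH) = [69/(s+2)] / [1 + 69/(s+2)] = 69/(s+2+69) = 69/(s+71). DC gain = 69/71 = 0.9718.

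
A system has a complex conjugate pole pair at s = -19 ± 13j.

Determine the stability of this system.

Real part of poles is -19 (< 0, left half-plane). Stable.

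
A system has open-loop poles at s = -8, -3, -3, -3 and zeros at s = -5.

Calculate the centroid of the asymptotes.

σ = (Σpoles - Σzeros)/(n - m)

σ = (Σpoles - Σzeros)/(n - m) = (-17 - (-5))/(4 - 1) = -12/3 = -4.0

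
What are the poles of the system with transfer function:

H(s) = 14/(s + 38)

Pole is where denominator = 0: s + 38 = 0, so s = -38.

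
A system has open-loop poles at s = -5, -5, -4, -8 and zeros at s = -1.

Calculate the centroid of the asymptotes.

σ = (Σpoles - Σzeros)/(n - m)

σ = (Σpoles - Σzeros)/(n - m) = (-22 - (-1))/(4 - 1) = -21/3 = -7.0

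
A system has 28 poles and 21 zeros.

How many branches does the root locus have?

Root locus has n branches where n = number of poles = 28.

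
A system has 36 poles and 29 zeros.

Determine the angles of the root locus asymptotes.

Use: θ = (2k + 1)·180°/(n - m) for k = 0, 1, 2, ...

n - m = 36 - 29 = 7. Angles: θk = (2k + 1)·180°/7 = 25.71°, 77.14°, 128.57°, 180°, 231.43°, 282.86°, 334.29°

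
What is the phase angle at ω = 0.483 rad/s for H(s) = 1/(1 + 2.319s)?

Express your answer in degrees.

Phase = -arctan(ωτ) = -arctan(0.483 × 2.319) = -48.2°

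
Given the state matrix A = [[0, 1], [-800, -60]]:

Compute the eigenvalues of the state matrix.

det(A - λI) = λ² - (-60)λ + 800 = (λ - (-20))(λ - (-40)). Eigenvalues: -20, -40.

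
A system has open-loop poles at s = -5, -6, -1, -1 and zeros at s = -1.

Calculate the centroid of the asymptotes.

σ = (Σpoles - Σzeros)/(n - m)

σ = (Σpoles - Σzeros)/(n - m) = (-13 - (-1))/(4 - 1) = -12/3 = -4.0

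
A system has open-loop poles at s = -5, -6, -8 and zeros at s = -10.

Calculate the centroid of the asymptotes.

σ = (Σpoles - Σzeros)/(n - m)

σ = (Σpoles - Σzeros)/(n - m) = (-19 - (-10))/(3 - 1) = -9/2 = -4.5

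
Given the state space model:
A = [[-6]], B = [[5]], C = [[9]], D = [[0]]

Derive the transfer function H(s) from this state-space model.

(sI - A)⁻¹ = 1/(s + 6). H(s) = 9 × 5/(s + 6) + 0 = 45/(s + 6).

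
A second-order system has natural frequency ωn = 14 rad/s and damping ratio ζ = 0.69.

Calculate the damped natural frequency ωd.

ωd = ωn√(1 - ζ²) = 14√(1 - 0.69²) = 10.13 rad/s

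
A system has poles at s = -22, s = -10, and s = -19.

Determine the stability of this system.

All poles are in the left half-plane. System is stable.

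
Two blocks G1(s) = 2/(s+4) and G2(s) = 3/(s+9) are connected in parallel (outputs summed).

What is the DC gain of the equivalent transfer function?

Parallel: G_eq = G1 + G2. DC gain = G1(0) + G2(0) = 2/4 + 3/9 = 0.5 + 0.3333 = 0.8333.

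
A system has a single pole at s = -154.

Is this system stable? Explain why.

Pole at s = -154 is in the left half-plane. Stable.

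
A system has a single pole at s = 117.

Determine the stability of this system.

Pole at s = 117 is in the right half-plane. Unstable.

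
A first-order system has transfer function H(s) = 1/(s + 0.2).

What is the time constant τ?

For H(s) = 1/(s + 1/τ), the pole is at -1/τ = -0.2, so τ = 1/0.2 = 5 s.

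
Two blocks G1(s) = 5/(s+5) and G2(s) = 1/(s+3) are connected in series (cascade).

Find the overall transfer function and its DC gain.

Series: multiply transfer functions. G_eq = 5/(s+5) × 1/(s+3) = 5/((s+5)(s+3)). DC gain = 5/(5×3) = 0.3333.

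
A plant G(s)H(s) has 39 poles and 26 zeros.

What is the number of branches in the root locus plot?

Root locus has n branches where n = number of poles = 39.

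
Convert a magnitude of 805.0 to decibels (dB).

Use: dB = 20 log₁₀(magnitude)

dB = 20 log₁₀(805.0) = 58.1 dB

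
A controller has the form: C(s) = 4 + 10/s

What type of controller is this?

This is a Proportional-Integral (PI) controller.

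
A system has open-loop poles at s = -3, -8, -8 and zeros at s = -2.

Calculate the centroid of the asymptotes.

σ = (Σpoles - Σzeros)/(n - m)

σ = (Σpoles - Σzeros)/(n - m) = (-19 - (-2))/(3 - 1) = -17/2 = -8.5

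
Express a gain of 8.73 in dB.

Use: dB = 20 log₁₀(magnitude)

dB = 20 log₁₀(8.73) = 18.8 dB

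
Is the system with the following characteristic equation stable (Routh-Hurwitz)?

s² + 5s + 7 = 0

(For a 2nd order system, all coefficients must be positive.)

Coefficients: 1, 5, 7. All positive, so system is stable.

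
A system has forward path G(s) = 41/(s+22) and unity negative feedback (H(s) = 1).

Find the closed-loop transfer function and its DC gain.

T(s) = G/(1+GH) = [41/(s+22)] / [1 + 41/(s+22)] = 41/(s+22+41) = 41/(s+63). DC gain = 41/63 = 0.6508.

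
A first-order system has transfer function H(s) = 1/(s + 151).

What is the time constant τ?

For H(s) = 1/(s + 1/τ), the pole is at -1/τ = -151, so τ = 1/151 = 0.0066 s.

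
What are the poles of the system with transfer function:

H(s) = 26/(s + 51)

Pole is where denominator = 0: s + 51 = 0, so s = -51.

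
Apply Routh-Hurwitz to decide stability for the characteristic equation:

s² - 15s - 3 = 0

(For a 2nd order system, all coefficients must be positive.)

Coefficients: 1, -15, -3. b=-15, c=-3 not positive, so system is unstable.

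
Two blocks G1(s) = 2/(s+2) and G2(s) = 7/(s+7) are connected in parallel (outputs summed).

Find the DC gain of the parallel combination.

Parallel: G_eq = G1 + G2. DC gain = G1(0) + G2(0) = 2/2 + 7/7 = 1 + 1 = 2.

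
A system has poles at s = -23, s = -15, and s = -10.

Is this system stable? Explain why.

All poles are in the left half-plane. System is stable.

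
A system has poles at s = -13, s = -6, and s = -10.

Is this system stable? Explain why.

All poles are in the left half-plane. System is stable.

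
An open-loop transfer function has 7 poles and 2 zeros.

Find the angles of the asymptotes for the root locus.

n - m = 7 - 2 = 5. Angles: θk = (2k + 1)·180°/5 = 36°, 108°, 180°, 252°, 324°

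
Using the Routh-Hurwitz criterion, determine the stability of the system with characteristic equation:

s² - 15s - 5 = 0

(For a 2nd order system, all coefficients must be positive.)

Coefficients: 1, -15, -5. b=-15, c=-5 not positive, so system is unstable.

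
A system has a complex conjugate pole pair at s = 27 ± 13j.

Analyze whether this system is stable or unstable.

Real part of poles is 27 (> 0, right half-plane). Unstable.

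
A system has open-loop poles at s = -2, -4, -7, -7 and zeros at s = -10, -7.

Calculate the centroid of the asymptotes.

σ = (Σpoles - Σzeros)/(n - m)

σ = (Σpoles - Σzeros)/(n - m) = (-20 - (-17))/(4 - 2) = -3/2 = -1.5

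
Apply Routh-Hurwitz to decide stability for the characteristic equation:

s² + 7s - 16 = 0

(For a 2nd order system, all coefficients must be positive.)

Coefficients: 1, 7, -16. c=-16 not positive, so system is unstable.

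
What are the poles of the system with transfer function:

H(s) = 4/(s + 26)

Pole is where denominator = 0: s + 26 = 0, so s = -26.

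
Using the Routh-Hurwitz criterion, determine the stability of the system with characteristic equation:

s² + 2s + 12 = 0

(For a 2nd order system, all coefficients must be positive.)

Coefficients: 1, 2, 12. All positive, so system is stable.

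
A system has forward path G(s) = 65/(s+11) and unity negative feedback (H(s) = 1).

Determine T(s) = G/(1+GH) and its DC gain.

T(s) = G/(1+GH) = [65/(s+11)] / [1 + 65/(s+11)] = 65/(s+11+65) = 65/(s+76). DC gain = 65/76 = 0.8553.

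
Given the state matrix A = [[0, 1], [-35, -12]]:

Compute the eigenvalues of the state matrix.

det(A - λI) = λ² - (-12)λ + 35 = (λ - (-5))(λ - (-7)). Eigenvalues: -5, -7.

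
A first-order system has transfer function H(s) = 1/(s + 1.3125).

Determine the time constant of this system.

For H(s) = 1/(s + 1/τ), the pole is at -1/τ = -1.3125, so τ = 1/1.3125 = 0.7619 s.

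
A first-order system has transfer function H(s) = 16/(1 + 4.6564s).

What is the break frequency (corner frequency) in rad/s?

Corner frequency = 1/τ = 1/4.6564 = 0.215 rad/s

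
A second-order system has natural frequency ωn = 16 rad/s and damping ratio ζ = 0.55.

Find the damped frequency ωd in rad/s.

ωd = ωn√(1 - ζ²) = 16√(1 - 0.55²) = 13.36 rad/s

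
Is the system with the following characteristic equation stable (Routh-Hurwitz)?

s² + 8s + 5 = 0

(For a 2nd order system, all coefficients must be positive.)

Coefficients: 1, 8, 5. All positive, so system is stable.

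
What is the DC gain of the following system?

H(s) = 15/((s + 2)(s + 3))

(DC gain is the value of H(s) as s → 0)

DC gain = H(0) = 15/(2 × 3) = 15/6 = 2.5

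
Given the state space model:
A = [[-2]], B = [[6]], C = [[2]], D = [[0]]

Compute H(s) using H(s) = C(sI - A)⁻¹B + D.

(sI - A)⁻¹ = 1/(s + 2). H(s) = 2 × 6/(s + 2) + 0 = 12/(s + 2).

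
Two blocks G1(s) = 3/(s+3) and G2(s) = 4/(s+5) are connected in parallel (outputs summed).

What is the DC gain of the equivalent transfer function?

Parallel: G_eq = G1 + G2. DC gain = G1(0) + G2(0) = 3/3 + 4/5 = 1 + 0.8 = 1.8.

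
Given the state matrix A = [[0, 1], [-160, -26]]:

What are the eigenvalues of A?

det(A - λI) = λ² - (-26)λ + 160 = (λ - (-10))(λ - (-16)). Eigenvalues: -10, -16.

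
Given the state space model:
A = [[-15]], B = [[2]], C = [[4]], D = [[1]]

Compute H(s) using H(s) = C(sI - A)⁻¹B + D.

(sI - A)⁻¹ = 1/(s + 15). H(s) = 4×2/(s + 15) + 1 = (s + 23)/(s + 15).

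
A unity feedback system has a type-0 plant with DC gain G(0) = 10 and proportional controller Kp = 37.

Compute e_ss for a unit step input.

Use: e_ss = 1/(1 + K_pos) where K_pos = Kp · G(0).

K_pos = Kp · G(0) = 37 × 10 = 370. e_ss = 1/(1 + 370) = 0.0027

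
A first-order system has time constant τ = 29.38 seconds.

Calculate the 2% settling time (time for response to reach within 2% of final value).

For first-order system, 2% settling time ≈ 4τ = 4 × 29.38 = 117.52 s.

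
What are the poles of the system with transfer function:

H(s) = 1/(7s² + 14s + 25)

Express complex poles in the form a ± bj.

Discriminant = 14² - 4×7×25 = 196 - 700 = -504 < 0, so the poles are a complex conjugate pair s = (-14 ± j√504)/(2×7). Real part = -14/(2×7) = -14/14 = -1; imaginary part = ±√504/(2×7) ≈ 1.6036. Poles: s = -1 ± 1.6036j.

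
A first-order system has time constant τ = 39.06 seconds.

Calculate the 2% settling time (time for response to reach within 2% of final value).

For first-order system, 2% settling time ≈ 4τ = 4 × 39.06 = 156.24 s.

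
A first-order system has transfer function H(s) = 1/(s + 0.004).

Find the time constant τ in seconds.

For H(s) = 1/(s + 1/τ), the pole is at -1/τ = -0.004, so τ = 1/0.004 = 250 s.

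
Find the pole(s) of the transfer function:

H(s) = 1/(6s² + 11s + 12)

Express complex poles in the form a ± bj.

Discriminant = 11² - 4×6×12 = 121 - 288 = -167 < 0, so the poles are a complex conjugate pair s = (-11 ± j√167)/(2×6). Real part = -11/(2×6) = -11/12 ≈ -0.9167; imaginary part = ±√167/(2×6) ≈ 1.0769. Poles: s = -0.9167 ± 1.0769j.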